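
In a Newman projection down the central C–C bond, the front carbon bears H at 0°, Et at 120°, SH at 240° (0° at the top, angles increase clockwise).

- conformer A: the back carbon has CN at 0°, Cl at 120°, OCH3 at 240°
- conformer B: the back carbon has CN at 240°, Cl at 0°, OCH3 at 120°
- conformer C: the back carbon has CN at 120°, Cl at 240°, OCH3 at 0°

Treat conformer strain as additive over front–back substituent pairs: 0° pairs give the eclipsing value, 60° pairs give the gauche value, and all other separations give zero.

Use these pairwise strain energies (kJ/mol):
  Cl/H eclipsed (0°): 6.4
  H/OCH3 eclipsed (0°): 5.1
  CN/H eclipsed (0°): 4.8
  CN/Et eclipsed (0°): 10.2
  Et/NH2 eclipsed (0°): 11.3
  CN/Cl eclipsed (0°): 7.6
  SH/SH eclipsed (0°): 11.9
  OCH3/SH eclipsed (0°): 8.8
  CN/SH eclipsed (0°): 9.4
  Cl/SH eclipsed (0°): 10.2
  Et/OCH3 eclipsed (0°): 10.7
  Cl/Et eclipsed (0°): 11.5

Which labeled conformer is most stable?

A

A (eclipsed): H–CN eclipsed, Et–Cl eclipsed, SH–OCH3 eclipsed; 4.8 + 11.5 + 8.8 = 25.1 kJ/mol.
B (eclipsed): H–Cl eclipsed, Et–OCH3 eclipsed, SH–CN eclipsed; 6.4 + 10.7 + 9.4 = 26.5 kJ/mol.
C (eclipsed): H–OCH3 eclipsed, Et–CN eclipsed, SH–Cl eclipsed; 5.1 + 10.2 + 10.2 = 25.5 kJ/mol.
A has the lowest total (25.1 kJ/mol).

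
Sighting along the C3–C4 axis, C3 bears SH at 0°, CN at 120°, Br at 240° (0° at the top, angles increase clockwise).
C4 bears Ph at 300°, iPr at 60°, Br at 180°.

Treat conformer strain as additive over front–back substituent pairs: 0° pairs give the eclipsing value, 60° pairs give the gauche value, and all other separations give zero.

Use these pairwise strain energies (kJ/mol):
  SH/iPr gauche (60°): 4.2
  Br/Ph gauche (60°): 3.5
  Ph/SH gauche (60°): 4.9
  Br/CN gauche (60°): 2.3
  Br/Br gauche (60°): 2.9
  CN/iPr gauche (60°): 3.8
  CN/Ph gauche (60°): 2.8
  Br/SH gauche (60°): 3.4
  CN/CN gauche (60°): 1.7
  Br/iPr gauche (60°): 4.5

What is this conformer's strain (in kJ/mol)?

21.6 kJ/mol

This conformer (staggered): SH–Ph gauche, SH–iPr gauche, CN–iPr gauche, CN–Br gauche, Br–Ph gauche, Br–Br gauche; 4.9 + 4.2 + 3.8 + 2.3 + 3.5 + 2.9 = 21.6 kJ/mol.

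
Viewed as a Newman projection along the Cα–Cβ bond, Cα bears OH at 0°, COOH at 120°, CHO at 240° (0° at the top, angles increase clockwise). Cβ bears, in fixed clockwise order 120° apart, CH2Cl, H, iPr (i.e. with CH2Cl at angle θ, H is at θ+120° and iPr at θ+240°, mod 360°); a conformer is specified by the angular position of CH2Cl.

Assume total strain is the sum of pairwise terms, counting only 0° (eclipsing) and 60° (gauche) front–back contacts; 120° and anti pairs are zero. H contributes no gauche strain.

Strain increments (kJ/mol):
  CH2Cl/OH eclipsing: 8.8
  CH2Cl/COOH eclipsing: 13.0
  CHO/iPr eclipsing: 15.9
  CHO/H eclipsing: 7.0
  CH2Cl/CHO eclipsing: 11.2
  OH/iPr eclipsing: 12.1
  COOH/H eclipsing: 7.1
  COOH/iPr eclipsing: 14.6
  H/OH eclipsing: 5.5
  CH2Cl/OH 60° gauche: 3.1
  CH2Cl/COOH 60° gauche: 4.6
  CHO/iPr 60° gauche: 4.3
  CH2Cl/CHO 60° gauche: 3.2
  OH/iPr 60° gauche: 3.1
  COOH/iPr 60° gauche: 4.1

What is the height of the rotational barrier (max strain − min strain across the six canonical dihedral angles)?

CH2Cl at 0° is eclipsed. OH at 0° is eclipsed with CH2Cl at 0° (8.8); COOH at 120° is eclipsed with H at 120° (7.1); CHO at 240° is eclipsed with iPr at 240° (15.9). Total 31.8 kJ/mol.
CH2Cl at 60° is staggered. OH at 0° is gauche with CH2Cl at 60° (3.1); OH at 0° is gauche with iPr at 300° (3.1); COOH at 120° is gauche with CH2Cl at 60° (4.6); CHO at 240° is gauche with iPr at 300° (4.3). Total 15.1 kJ/mol.
CH2Cl at 120° is eclipsed. OH at 0° is eclipsed with iPr at 0° (12.1); COOH at 120° is eclipsed with CH2Cl at 120° (13.0); CHO at 240° is eclipsed with H at 240° (7.0). Total 32.1 kJ/mol.
CH2Cl at 180° is staggered. OH at 0° is gauche with iPr at 60° (3.1); COOH at 120° is gauche with CH2Cl at 180° (4.6); COOH at 120° is gauche with iPr at 60° (4.1); CHO at 240° is gauche with CH2Cl at 180° (3.2). Total 15.0 kJ/mol.
CH2Cl at 240° is eclipsed. OH at 0° is eclipsed with H at 0° (5.5); COOH at 120° is eclipsed with iPr at 120° (14.6); CHO at 240° is eclipsed with CH2Cl at 240° (11.2). Total 31.3 kJ/mol.
CH2Cl at 300° is staggered. OH at 0° is gauche with CH2Cl at 300° (3.1); COOH at 120° is gauche with iPr at 180° (4.1); CHO at 240° is gauche with CH2Cl at 300° (3.2); CHO at 240° is gauche with iPr at 180° (4.3). Total 14.7 kJ/mol.
Max at 120° (32.1 kJ/mol), min at 300° (14.7 kJ/mol); barrier = 17.4 kJ/mol.

17.4 kJ/mol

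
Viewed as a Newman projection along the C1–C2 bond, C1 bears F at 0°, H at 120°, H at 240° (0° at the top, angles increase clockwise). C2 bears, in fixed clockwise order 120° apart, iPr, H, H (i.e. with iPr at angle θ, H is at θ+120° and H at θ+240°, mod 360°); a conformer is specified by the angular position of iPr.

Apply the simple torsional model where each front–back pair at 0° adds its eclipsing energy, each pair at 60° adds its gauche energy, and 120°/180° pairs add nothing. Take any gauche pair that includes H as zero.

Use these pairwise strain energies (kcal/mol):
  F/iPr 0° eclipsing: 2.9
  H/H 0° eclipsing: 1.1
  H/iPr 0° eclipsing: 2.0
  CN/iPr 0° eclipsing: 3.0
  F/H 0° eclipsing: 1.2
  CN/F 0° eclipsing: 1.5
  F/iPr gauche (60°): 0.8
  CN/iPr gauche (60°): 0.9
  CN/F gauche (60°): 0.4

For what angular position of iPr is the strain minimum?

iPr at 0° (eclipsed): F(0°)/iPr(0°) eclipsed 2.9; H(120°)/H(120°) eclipsed 1.1; H(240°)/H(240°) eclipsed 1.1 → 5.1 kcal/mol.
iPr at 60° (staggered): F(0°)/iPr(60°) gauche 0.8 → 0.8 kcal/mol.
iPr at 120° (eclipsed): F(0°)/H(0°) eclipsed 1.2; H(120°)/iPr(120°) eclipsed 2.0; H(240°)/H(240°) eclipsed 1.1 → 4.3 kcal/mol.
iPr at 180° (staggered): no non-H gauche contacts → 0.0 kcal/mol.
iPr at 240° (eclipsed): F(0°)/H(0°) eclipsed 1.2; H(120°)/H(120°) eclipsed 1.1; H(240°)/iPr(240°) eclipsed 2.0 → 4.3 kcal/mol.
iPr at 300° (staggered): F(0°)/iPr(300°) gauche 0.8 → 0.8 kcal/mol.
The minimum (0.0 kcal/mol) occurs with iPr at 180°.

180°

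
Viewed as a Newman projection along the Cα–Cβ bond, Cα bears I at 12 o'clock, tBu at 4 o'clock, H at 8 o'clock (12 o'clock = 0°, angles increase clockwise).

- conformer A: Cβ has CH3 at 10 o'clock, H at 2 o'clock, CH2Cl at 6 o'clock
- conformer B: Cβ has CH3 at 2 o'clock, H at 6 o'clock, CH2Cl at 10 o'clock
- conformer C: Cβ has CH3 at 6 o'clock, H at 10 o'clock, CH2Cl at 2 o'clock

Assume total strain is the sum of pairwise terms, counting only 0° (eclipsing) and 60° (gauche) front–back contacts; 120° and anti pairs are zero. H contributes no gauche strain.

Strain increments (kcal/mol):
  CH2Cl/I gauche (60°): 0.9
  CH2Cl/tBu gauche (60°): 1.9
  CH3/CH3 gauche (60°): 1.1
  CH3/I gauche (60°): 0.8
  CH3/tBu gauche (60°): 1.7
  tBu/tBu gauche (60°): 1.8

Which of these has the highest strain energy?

A (staggered): I–CH3 gauche, tBu–CH2Cl gauche; 0.8 + 1.9 = 2.7 kcal/mol.
B (staggered): I–CH3 gauche, I–CH2Cl gauche, tBu–CH3 gauche; 0.8 + 0.9 + 1.7 = 3.4 kcal/mol.
C (staggered): I–CH2Cl gauche, tBu–CH3 gauche, tBu–CH2Cl gauche; 0.9 + 1.7 + 1.9 = 4.5 kcal/mol.
C has the highest total (4.5 kcal/mol).

C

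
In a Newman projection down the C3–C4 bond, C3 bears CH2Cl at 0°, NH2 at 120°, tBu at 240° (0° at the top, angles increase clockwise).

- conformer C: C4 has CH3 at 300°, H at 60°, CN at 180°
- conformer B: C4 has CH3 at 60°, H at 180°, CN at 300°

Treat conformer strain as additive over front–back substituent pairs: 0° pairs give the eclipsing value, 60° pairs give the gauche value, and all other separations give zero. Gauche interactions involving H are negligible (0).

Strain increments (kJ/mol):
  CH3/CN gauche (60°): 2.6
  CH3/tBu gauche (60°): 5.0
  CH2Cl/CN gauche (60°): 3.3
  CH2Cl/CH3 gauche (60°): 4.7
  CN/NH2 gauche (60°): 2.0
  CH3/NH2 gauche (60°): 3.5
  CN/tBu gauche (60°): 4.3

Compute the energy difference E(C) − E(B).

+0.2 kJ/mol

C (staggered): CH2Cl(0°)/CH3(300°) gauche 4.7; NH2(120°)/CN(180°) gauche 2.0; tBu(240°)/CH3(300°) gauche 5.0; tBu(240°)/CN(180°) gauche 4.3 → 16.0 kJ/mol.
B (staggered): CH2Cl(0°)/CH3(60°) gauche 4.7; CH2Cl(0°)/CN(300°) gauche 3.3; NH2(120°)/CH3(60°) gauche 3.5; tBu(240°)/CN(300°) gauche 4.3 → 15.8 kJ/mol.
E(C) − E(B) = 16.0 − 15.8 = +0.2 kJ/mol.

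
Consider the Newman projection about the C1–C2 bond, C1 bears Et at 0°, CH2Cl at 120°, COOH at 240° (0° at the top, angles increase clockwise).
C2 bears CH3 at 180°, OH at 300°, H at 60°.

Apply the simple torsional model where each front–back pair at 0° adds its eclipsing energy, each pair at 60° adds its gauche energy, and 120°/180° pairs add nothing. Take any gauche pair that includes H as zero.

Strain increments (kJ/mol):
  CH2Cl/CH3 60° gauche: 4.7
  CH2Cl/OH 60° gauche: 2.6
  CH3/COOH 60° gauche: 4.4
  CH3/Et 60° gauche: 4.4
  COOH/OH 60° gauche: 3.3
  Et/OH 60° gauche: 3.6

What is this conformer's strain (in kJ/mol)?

This conformer (staggered): Et–OH gauche, CH2Cl–CH3 gauche, COOH–CH3 gauche, COOH–OH gauche; 3.6 + 4.7 + 4.4 + 3.3 = 16.0 kJ/mol.

16.0 kJ/mol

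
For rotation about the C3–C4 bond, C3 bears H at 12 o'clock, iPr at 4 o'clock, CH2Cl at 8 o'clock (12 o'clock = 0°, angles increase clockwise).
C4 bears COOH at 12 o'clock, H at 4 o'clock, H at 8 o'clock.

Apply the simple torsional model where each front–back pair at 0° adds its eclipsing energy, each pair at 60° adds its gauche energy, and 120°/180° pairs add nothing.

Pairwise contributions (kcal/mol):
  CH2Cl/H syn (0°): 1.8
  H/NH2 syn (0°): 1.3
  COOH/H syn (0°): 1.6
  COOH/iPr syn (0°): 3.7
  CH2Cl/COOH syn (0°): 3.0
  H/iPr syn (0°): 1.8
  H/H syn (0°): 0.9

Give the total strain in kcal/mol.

5.2 kcal/mol

This conformer (eclipsed): H(0°)/COOH(0°) eclipsed 1.6; iPr(120°)/H(120°) eclipsed 1.8; CH2Cl(240°)/H(240°) eclipsed 1.8 → 5.2 kcal/mol.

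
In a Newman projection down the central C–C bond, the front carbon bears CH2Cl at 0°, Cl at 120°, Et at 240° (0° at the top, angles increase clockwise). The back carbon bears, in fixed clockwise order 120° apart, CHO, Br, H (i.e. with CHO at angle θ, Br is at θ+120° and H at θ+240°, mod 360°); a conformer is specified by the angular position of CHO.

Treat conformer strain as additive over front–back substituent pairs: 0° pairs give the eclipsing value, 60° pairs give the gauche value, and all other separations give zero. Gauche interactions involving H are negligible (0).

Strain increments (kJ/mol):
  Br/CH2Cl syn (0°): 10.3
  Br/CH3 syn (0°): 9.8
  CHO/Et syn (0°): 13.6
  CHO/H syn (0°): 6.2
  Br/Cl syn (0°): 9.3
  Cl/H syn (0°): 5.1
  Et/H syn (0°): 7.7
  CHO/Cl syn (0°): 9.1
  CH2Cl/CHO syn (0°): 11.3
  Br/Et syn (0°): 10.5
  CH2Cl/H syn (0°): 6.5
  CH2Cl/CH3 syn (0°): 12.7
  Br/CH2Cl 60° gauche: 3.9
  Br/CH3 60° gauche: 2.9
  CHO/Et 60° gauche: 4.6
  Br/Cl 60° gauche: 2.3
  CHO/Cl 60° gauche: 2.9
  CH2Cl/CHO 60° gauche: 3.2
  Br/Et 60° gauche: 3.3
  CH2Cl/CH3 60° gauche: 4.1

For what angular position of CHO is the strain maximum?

240°

CHO at 0° is eclipsed. CH2Cl at 0° is eclipsed with CHO at 0° (11.3); Cl at 120° is eclipsed with Br at 120° (9.3); Et at 240° is eclipsed with H at 240° (7.7). Total 28.3 kJ/mol.
CHO at 60° is staggered. CH2Cl at 0° is gauche with CHO at 60° (3.2); Cl at 120° is gauche with CHO at 60° (2.9); Cl at 120° is gauche with Br at 180° (2.3); Et at 240° is gauche with Br at 180° (3.3). Total 11.7 kJ/mol.
CHO at 120° is eclipsed. CH2Cl at 0° is eclipsed with H at 0° (6.5); Cl at 120° is eclipsed with CHO at 120° (9.1); Et at 240° is eclipsed with Br at 240° (10.5). Total 26.1 kJ/mol.
CHO at 180° is staggered. CH2Cl at 0° is gauche with Br at 300° (3.9); Cl at 120° is gauche with CHO at 180° (2.9); Et at 240° is gauche with CHO at 180° (4.6); Et at 240° is gauche with Br at 300° (3.3). Total 14.7 kJ/mol.
CHO at 240° is eclipsed. CH2Cl at 0° is eclipsed with Br at 0° (10.3); Cl at 120° is eclipsed with H at 120° (5.1); Et at 240° is eclipsed with CHO at 240° (13.6). Total 29.0 kJ/mol.
CHO at 300° is staggered. CH2Cl at 0° is gauche with CHO at 300° (3.2); CH2Cl at 0° is gauche with Br at 60° (3.9); Cl at 120° is gauche with Br at 60° (2.3); Et at 240° is gauche with CHO at 300° (4.6). Total 14.0 kJ/mol.
The maximum (29.0 kJ/mol) occurs with CHO at 240°.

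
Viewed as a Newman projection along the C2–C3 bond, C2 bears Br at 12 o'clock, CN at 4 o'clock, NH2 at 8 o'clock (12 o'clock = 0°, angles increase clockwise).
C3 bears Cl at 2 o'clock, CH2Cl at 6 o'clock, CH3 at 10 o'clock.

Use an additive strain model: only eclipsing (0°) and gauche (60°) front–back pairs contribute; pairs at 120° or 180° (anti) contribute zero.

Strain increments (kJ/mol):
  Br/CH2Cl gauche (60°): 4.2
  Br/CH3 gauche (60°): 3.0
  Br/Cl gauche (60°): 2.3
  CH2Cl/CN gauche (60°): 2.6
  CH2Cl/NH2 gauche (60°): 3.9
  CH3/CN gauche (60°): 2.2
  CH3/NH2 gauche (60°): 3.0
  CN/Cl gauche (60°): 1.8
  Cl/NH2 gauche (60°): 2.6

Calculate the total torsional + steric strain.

16.6 kJ/mol

This conformer is staggered. Br at 0° is gauche with Cl at 60° (2.3); Br at 0° is gauche with CH3 at 300° (3.0); CN at 120° is gauche with Cl at 60° (1.8); CN at 120° is gauche with CH2Cl at 180° (2.6); NH2 at 240° is gauche with CH2Cl at 180° (3.9); NH2 at 240° is gauche with CH3 at 300° (3.0). Total 16.6 kJ/mol.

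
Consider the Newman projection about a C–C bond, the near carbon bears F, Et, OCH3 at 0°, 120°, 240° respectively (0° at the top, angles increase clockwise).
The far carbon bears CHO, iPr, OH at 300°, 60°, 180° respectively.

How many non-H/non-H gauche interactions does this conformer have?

Non-H gauche pairs: F(0°)/CHO(300°); F(0°)/iPr(60°); Et(120°)/iPr(60°); Et(120°)/OH(180°); OCH3(240°)/CHO(300°); OCH3(240°)/OH(180°) — 6 interactions.

6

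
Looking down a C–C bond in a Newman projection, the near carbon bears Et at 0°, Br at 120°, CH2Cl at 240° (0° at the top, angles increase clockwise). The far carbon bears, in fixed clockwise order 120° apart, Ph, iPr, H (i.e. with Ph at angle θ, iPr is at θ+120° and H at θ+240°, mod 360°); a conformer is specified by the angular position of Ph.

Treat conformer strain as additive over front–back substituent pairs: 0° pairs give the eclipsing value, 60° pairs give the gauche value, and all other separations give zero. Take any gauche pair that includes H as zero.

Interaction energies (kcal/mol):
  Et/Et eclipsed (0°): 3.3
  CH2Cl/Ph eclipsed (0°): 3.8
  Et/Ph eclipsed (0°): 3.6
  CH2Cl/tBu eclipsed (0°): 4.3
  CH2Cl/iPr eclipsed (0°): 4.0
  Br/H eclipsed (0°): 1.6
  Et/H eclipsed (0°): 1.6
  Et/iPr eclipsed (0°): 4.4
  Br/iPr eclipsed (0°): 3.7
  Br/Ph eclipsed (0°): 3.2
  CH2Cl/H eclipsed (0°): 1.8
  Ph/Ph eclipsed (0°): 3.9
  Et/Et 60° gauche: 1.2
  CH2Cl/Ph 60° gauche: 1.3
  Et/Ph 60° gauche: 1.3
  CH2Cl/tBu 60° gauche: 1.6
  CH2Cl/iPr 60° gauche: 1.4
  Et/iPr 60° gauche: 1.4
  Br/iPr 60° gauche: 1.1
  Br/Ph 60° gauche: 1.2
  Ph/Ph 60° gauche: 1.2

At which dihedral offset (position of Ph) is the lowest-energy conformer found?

60°

Ph at 0° is eclipsed. Et at 0° is eclipsed with Ph at 0° (3.6); Br at 120° is eclipsed with iPr at 120° (3.7); CH2Cl at 240° is eclipsed with H at 240° (1.8). Total 9.1 kcal/mol.
Ph at 60° is staggered. Et at 0° is gauche with Ph at 60° (1.3); Br at 120° is gauche with Ph at 60° (1.2); Br at 120° is gauche with iPr at 180° (1.1); CH2Cl at 240° is gauche with iPr at 180° (1.4). Total 5.0 kcal/mol.
Ph at 120° is eclipsed. Et at 0° is eclipsed with H at 0° (1.6); Br at 120° is eclipsed with Ph at 120° (3.2); CH2Cl at 240° is eclipsed with iPr at 240° (4.0). Total 8.8 kcal/mol.
Ph at 180° is staggered. Et at 0° is gauche with iPr at 300° (1.4); Br at 120° is gauche with Ph at 180° (1.2); CH2Cl at 240° is gauche with Ph at 180° (1.3); CH2Cl at 240° is gauche with iPr at 300° (1.4). Total 5.3 kcal/mol.
Ph at 240° is eclipsed. Et at 0° is eclipsed with iPr at 0° (4.4); Br at 120° is eclipsed with H at 120° (1.6); CH2Cl at 240° is eclipsed with Ph at 240° (3.8). Total 9.8 kcal/mol.
Ph at 300° is staggered. Et at 0° is gauche with Ph at 300° (1.3); Et at 0° is gauche with iPr at 60° (1.4); Br at 120° is gauche with iPr at 60° (1.1); CH2Cl at 240° is gauche with Ph at 300° (1.3). Total 5.1 kcal/mol.
The minimum (5.0 kcal/mol) occurs with Ph at 60°.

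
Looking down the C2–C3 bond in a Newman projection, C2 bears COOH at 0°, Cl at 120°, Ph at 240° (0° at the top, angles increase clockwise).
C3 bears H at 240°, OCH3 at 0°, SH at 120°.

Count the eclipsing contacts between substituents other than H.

2

Non-H eclipsing pairs: COOH(0°)/OCH3(0°); Cl(120°)/SH(120°) — 2 interactions.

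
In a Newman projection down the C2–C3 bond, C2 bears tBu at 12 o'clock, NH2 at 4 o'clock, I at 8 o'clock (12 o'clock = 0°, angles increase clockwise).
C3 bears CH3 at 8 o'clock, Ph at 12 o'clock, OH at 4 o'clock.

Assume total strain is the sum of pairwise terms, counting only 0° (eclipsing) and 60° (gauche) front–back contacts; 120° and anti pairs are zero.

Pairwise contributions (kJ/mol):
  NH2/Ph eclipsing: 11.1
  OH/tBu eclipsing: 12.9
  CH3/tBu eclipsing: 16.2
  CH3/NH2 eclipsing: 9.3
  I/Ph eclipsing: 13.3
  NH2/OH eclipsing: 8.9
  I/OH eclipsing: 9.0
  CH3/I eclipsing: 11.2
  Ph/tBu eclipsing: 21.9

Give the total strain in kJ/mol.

This conformer (eclipsed): tBu(0°)/Ph(0°) eclipsed 21.9; NH2(120°)/OH(120°) eclipsed 8.9; I(240°)/CH3(240°) eclipsed 11.2 → 42.0 kJ/mol.

42.0 kJ/mol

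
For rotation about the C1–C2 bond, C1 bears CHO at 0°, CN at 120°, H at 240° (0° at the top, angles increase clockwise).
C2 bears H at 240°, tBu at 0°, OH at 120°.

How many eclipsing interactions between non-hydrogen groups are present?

Non-H eclipsing pairs: CHO(0°)/tBu(0°); CN(120°)/OH(120°) — 2 interactions.

2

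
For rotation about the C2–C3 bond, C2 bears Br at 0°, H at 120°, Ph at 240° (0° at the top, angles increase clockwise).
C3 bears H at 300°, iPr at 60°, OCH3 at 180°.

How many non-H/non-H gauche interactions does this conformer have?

2

Non-H gauche pairs: Br(0°)/iPr(60°); Ph(240°)/OCH3(180°) — 2 interactions.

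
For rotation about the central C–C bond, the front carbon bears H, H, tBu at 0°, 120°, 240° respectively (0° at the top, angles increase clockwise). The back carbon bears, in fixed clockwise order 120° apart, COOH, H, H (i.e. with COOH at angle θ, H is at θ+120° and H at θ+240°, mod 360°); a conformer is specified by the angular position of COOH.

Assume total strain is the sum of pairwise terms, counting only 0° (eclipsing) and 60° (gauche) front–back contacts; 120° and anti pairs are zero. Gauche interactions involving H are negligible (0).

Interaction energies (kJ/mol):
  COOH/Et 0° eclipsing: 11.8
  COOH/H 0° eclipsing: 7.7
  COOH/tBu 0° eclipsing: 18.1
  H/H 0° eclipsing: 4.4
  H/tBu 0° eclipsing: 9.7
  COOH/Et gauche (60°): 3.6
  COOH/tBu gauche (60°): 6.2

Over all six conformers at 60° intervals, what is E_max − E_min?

COOH at 0° (eclipsed): H(0°)/COOH(0°) eclipsed 7.7; H(120°)/H(120°) eclipsed 4.4; tBu(240°)/H(240°) eclipsed 9.7 → 21.8 kJ/mol.
COOH at 60° (staggered): no non-H gauche contacts → 0.0 kJ/mol.
COOH at 120° (eclipsed): H(0°)/H(0°) eclipsed 4.4; H(120°)/COOH(120°) eclipsed 7.7; tBu(240°)/H(240°) eclipsed 9.7 → 21.8 kJ/mol.
COOH at 180° (staggered): tBu(240°)/COOH(180°) gauche 6.2 → 6.2 kJ/mol.
COOH at 240° (eclipsed): H(0°)/H(0°) eclipsed 4.4; H(120°)/H(120°) eclipsed 4.4; tBu(240°)/COOH(240°) eclipsed 18.1 → 26.9 kJ/mol.
COOH at 300° (staggered): tBu(240°)/COOH(300°) gauche 6.2 → 6.2 kJ/mol.
Max at 240° (26.9 kJ/mol), min at 60° (0.0 kJ/mol); barrier = 26.9 kJ/mol.

26.9 kJ/mol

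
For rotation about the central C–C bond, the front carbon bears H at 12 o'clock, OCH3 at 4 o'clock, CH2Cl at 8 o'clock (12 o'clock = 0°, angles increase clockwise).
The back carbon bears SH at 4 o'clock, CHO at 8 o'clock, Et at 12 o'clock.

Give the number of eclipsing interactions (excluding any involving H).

2

Non-H eclipsing pairs: OCH3(120°)/SH(120°); CH2Cl(240°)/CHO(240°) — 2 interactions.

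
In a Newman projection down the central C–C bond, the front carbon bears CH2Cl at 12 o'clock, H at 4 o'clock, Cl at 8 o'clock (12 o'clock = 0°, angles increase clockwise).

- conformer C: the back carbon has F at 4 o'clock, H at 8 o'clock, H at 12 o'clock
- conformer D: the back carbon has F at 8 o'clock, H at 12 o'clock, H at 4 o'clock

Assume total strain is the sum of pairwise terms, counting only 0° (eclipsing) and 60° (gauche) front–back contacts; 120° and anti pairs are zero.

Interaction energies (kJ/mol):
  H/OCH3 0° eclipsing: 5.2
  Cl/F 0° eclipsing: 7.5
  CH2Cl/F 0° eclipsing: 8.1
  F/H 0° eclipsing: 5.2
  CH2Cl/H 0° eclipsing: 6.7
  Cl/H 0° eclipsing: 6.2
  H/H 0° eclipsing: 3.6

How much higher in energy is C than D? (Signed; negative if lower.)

C (eclipsed): CH2Cl(0°)/H(0°) eclipsed 6.7; H(120°)/F(120°) eclipsed 5.2; Cl(240°)/H(240°) eclipsed 6.2 → 18.1 kJ/mol.
D (eclipsed): CH2Cl(0°)/H(0°) eclipsed 6.7; H(120°)/H(120°) eclipsed 3.6; Cl(240°)/F(240°) eclipsed 7.5 → 17.8 kJ/mol.
E(C) − E(D) = 18.1 − 17.8 = +0.3 kJ/mol.

+0.3 kJ/mol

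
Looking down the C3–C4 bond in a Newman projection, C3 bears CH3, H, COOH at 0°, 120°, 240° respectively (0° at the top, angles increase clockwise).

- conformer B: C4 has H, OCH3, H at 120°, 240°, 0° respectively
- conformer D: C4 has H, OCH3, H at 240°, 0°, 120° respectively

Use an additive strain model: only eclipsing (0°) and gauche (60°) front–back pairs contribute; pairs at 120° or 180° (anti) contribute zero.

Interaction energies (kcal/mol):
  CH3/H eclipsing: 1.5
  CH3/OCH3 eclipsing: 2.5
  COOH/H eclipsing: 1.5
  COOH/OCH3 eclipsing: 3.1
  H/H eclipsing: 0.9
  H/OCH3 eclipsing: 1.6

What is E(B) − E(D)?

+0.6 kcal/mol

B (eclipsed): CH3(0°)/H(0°) eclipsed 1.5; H(120°)/H(120°) eclipsed 0.9; COOH(240°)/OCH3(240°) eclipsed 3.1 → 5.5 kcal/mol.
D (eclipsed): CH3(0°)/OCH3(0°) eclipsed 2.5; H(120°)/H(120°) eclipsed 0.9; COOH(240°)/H(240°) eclipsed 1.5 → 4.9 kcal/mol.
E(B) − E(D) = 5.5 − 4.9 = +0.6 kcal/mol.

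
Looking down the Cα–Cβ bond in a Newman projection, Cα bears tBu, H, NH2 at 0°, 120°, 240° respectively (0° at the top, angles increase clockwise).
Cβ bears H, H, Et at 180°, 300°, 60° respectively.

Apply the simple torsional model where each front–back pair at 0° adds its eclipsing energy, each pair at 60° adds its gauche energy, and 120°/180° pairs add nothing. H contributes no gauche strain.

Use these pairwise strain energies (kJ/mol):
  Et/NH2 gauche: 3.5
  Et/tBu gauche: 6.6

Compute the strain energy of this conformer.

This conformer (staggered): tBu–Et gauche; 6.6 = 6.6 kJ/mol.

6.6 kJ/mol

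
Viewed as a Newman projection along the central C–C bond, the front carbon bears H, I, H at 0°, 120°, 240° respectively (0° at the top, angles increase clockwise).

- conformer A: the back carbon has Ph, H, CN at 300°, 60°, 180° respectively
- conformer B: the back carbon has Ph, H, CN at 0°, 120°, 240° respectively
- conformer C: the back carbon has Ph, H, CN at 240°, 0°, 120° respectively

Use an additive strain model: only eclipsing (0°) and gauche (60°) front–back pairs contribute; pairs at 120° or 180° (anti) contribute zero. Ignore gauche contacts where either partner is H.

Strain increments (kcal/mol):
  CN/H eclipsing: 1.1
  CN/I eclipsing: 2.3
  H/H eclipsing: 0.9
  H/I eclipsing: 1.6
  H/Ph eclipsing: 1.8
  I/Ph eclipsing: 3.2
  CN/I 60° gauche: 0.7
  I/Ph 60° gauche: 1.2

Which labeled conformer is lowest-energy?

A (staggered): I(120°)/CN(180°) gauche 0.7 → 0.7 kcal/mol.
B (eclipsed): H(0°)/Ph(0°) eclipsed 1.8; I(120°)/H(120°) eclipsed 1.6; H(240°)/CN(240°) eclipsed 1.1 → 4.5 kcal/mol.
C (eclipsed): H(0°)/H(0°) eclipsed 0.9; I(120°)/CN(120°) eclipsed 2.3; H(240°)/Ph(240°) eclipsed 1.8 → 5.0 kcal/mol.
A has the lowest total (0.7 kcal/mol).

A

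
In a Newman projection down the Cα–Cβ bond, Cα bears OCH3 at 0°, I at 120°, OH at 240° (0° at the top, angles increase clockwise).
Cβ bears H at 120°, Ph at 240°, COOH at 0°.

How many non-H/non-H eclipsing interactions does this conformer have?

Non-H eclipsing pairs: OCH3(0°)/COOH(0°); OH(240°)/Ph(240°) — 2 interactions.

2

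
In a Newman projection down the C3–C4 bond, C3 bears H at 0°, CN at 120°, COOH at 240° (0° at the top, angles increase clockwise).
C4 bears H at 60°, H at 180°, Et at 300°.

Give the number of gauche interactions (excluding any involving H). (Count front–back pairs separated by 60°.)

Non-H gauche pairs: COOH(240°)/Et(300°) — 1 interaction.

1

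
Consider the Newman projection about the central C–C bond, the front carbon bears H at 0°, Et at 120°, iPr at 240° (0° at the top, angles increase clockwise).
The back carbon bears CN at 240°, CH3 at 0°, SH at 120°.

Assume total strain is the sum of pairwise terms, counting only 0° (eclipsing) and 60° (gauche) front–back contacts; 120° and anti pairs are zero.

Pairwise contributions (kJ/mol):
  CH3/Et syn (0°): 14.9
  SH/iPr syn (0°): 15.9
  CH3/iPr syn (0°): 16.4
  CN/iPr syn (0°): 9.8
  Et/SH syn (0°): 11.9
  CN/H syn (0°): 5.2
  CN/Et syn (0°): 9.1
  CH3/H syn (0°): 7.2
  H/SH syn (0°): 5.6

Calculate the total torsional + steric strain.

This conformer (eclipsed): H(0°)/CH3(0°) eclipsed 7.2; Et(120°)/SH(120°) eclipsed 11.9; iPr(240°)/CN(240°) eclipsed 9.8 → 28.9 kJ/mol.

28.9 kJ/mol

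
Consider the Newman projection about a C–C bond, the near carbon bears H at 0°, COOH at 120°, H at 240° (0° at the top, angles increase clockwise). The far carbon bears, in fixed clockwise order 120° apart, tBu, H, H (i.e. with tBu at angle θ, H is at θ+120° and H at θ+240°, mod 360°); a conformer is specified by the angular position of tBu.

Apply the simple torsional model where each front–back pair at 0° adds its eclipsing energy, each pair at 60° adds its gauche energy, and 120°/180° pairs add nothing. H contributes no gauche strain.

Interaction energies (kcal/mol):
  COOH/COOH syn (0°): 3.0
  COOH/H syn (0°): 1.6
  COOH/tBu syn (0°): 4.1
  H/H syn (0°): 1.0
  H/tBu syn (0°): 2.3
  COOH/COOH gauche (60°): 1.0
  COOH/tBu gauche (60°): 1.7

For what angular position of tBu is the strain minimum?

300°

tBu at 0° (eclipsed): H(0°)/tBu(0°) eclipsed 2.3; COOH(120°)/H(120°) eclipsed 1.6; H(240°)/H(240°) eclipsed 1.0 → 4.9 kcal/mol.
tBu at 60° (staggered): COOH(120°)/tBu(60°) gauche 1.7 → 1.7 kcal/mol.
tBu at 120° (eclipsed): H(0°)/H(0°) eclipsed 1.0; COOH(120°)/tBu(120°) eclipsed 4.1; H(240°)/H(240°) eclipsed 1.0 → 6.1 kcal/mol.
tBu at 180° (staggered): COOH(120°)/tBu(180°) gauche 1.7 → 1.7 kcal/mol.
tBu at 240° (eclipsed): H(0°)/H(0°) eclipsed 1.0; COOH(120°)/H(120°) eclipsed 1.6; H(240°)/tBu(240°) eclipsed 2.3 → 4.9 kcal/mol.
tBu at 300° (staggered): no non-H gauche contacts → 0.0 kcal/mol.
The minimum (0.0 kcal/mol) occurs with tBu at 300°.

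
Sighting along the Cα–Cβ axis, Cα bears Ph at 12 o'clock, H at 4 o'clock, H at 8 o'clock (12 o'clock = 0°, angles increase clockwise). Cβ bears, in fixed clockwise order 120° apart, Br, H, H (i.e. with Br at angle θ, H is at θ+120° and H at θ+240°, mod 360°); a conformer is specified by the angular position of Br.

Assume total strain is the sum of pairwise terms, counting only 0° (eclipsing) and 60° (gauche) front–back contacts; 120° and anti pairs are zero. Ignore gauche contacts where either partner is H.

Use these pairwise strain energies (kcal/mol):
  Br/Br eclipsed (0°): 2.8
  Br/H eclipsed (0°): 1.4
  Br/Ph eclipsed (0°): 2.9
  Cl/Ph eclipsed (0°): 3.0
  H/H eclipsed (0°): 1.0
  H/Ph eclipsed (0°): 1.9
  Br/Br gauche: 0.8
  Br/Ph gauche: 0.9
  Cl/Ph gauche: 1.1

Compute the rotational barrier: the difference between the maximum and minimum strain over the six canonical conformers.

4.9 kcal/mol

Br at 0° (eclipsed): Ph(0°)/Br(0°) eclipsed 2.9; H(120°)/H(120°) eclipsed 1.0; H(240°)/H(240°) eclipsed 1.0 → 4.9 kcal/mol.
Br at 60° (staggered): Ph(0°)/Br(60°) gauche 0.9 → 0.9 kcal/mol.
Br at 120° (eclipsed): Ph(0°)/H(0°) eclipsed 1.9; H(120°)/Br(120°) eclipsed 1.4; H(240°)/H(240°) eclipsed 1.0 → 4.3 kcal/mol.
Br at 180° (staggered): no non-H gauche contacts → 0.0 kcal/mol.
Br at 240° (eclipsed): Ph(0°)/H(0°) eclipsed 1.9; H(120°)/H(120°) eclipsed 1.0; H(240°)/Br(240°) eclipsed 1.4 → 4.3 kcal/mol.
Br at 300° (staggered): Ph(0°)/Br(300°) gauche 0.9 → 0.9 kcal/mol.
Max at 0° (4.9 kcal/mol), min at 180° (0.0 kcal/mol); barrier = 4.9 kcal/mol.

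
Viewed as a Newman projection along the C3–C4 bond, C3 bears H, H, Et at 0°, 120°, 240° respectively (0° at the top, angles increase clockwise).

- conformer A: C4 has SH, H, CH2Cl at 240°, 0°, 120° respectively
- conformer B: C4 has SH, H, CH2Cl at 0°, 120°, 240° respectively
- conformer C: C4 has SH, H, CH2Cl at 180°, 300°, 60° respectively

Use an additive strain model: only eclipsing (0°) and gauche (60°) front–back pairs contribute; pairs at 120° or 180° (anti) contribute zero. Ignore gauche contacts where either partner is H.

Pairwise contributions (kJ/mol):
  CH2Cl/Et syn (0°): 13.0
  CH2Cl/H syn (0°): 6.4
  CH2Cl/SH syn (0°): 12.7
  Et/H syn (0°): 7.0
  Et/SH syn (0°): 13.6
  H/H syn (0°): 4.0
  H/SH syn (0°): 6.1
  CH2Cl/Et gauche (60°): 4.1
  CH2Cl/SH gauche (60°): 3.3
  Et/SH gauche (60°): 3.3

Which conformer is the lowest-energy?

A (eclipsed): H(0°)/H(0°) eclipsed 4.0; H(120°)/CH2Cl(120°) eclipsed 6.4; Et(240°)/SH(240°) eclipsed 13.6 → 24.0 kJ/mol.
B (eclipsed): H(0°)/SH(0°) eclipsed 6.1; H(120°)/H(120°) eclipsed 4.0; Et(240°)/CH2Cl(240°) eclipsed 13.0 → 23.1 kJ/mol.
C (staggered): Et(240°)/SH(180°) gauche 3.3 → 3.3 kJ/mol.
C has the lowest total (3.3 kJ/mol).

C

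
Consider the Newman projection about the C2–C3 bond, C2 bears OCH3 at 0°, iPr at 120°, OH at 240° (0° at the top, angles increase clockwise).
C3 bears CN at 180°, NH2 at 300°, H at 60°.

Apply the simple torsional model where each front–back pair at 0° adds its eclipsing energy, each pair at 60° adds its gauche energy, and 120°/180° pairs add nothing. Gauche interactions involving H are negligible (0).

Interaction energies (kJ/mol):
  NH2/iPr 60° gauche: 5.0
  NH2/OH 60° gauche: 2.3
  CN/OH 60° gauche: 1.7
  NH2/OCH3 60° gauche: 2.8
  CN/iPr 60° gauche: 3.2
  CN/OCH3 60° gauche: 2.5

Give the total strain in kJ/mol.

10.0 kJ/mol

This conformer is staggered. OCH3 at 0° is gauche with NH2 at 300° (2.8); iPr at 120° is gauche with CN at 180° (3.2); OH at 240° is gauche with CN at 180° (1.7); OH at 240° is gauche with NH2 at 300° (2.3). Total 10.0 kJ/mol.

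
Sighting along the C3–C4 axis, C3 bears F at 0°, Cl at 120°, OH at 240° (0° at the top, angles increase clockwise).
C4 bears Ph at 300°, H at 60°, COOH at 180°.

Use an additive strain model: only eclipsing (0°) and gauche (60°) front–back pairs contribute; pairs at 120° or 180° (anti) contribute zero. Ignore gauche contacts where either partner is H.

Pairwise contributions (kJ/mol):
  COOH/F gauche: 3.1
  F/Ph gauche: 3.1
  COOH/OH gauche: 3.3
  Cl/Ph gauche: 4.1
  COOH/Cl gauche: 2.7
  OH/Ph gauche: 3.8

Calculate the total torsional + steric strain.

12.9 kJ/mol

This conformer (staggered): F(0°)/Ph(300°) gauche 3.1; Cl(120°)/COOH(180°) gauche 2.7; OH(240°)/Ph(300°) gauche 3.8; OH(240°)/COOH(180°) gauche 3.3 → 12.9 kJ/mol.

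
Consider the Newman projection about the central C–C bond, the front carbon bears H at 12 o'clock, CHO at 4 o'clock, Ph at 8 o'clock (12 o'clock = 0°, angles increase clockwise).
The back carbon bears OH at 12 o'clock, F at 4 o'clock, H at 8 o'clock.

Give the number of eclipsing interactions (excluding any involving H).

1

Non-H eclipsing pairs: CHO(120°)/F(120°) — 1 interaction.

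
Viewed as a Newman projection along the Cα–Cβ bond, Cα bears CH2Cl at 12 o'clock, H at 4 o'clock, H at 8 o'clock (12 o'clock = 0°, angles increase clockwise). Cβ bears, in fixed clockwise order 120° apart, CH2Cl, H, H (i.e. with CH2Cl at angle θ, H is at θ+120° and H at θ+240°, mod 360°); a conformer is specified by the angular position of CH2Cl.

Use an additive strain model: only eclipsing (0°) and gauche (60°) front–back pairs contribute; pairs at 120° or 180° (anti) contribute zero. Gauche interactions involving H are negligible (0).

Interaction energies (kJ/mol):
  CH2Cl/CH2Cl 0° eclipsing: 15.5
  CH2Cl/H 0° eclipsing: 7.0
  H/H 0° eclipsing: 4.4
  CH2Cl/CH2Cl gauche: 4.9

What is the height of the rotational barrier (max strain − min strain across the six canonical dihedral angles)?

24.3 kJ/mol

CH2Cl at 0° (eclipsed): CH2Cl(0°)/CH2Cl(0°) eclipsed 15.5; H(120°)/H(120°) eclipsed 4.4; H(240°)/H(240°) eclipsed 4.4 → 24.3 kJ/mol.
CH2Cl at 60° (staggered): CH2Cl(0°)/CH2Cl(60°) gauche 4.9 → 4.9 kJ/mol.
CH2Cl at 120° (eclipsed): CH2Cl(0°)/H(0°) eclipsed 7.0; H(120°)/CH2Cl(120°) eclipsed 7.0; H(240°)/H(240°) eclipsed 4.4 → 18.4 kJ/mol.
CH2Cl at 180° (staggered): no non-H gauche contacts → 0.0 kJ/mol.
CH2Cl at 240° (eclipsed): CH2Cl(0°)/H(0°) eclipsed 7.0; H(120°)/H(120°) eclipsed 4.4; H(240°)/CH2Cl(240°) eclipsed 7.0 → 18.4 kJ/mol.
CH2Cl at 300° (staggered): CH2Cl(0°)/CH2Cl(300°) gauche 4.9 → 4.9 kJ/mol.
Max at 0° (24.3 kJ/mol), min at 180° (0.0 kJ/mol); barrier = 24.3 kJ/mol.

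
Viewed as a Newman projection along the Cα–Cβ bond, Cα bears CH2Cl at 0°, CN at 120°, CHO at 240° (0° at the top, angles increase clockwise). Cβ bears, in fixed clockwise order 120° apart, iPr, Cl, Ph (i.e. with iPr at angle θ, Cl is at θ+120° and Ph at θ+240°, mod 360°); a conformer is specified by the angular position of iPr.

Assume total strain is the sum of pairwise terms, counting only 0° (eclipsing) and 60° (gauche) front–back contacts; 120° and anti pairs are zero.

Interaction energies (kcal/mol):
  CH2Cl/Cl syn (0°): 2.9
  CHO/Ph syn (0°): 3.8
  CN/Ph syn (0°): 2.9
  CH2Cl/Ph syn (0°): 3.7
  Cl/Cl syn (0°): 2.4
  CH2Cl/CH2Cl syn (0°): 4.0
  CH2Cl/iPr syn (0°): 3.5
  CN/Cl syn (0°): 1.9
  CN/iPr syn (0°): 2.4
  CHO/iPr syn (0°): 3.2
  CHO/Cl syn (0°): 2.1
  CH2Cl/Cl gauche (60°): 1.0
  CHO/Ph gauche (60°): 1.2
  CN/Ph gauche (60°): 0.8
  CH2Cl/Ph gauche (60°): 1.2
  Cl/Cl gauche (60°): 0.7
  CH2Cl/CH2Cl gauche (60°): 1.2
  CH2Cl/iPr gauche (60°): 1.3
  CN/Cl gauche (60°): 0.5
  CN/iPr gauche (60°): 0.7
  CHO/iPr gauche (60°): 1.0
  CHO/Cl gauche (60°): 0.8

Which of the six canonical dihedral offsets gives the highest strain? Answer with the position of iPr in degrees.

iPr at 0° (eclipsed): CH2Cl–iPr eclipsed, CN–Cl eclipsed, CHO–Ph eclipsed; 3.5 + 1.9 + 3.8 = 9.2 kcal/mol.
iPr at 60° (staggered): CH2Cl–iPr gauche, CH2Cl–Ph gauche, CN–iPr gauche, CN–Cl gauche, CHO–Cl gauche, CHO–Ph gauche; 1.3 + 1.2 + 0.7 + 0.5 + 0.8 + 1.2 = 5.7 kcal/mol.
iPr at 120° (eclipsed): CH2Cl–Ph eclipsed, CN–iPr eclipsed, CHO–Cl eclipsed; 3.7 + 2.4 + 2.1 = 8.2 kcal/mol.
iPr at 180° (staggered): CH2Cl–Cl gauche, CH2Cl–Ph gauche, CN–iPr gauche, CN–Ph gauche, CHO–iPr gauche, CHO–Cl gauche; 1.0 + 1.2 + 0.7 + 0.8 + 1.0 + 0.8 = 5.5 kcal/mol.
iPr at 240° (eclipsed): CH2Cl–Cl eclipsed, CN–Ph eclipsed, CHO–iPr eclipsed; 2.9 + 2.9 + 3.2 = 9.0 kcal/mol.
iPr at 300° (staggered): CH2Cl–iPr gauche, CH2Cl–Cl gauche, CN–Cl gauche, CN–Ph gauche, CHO–iPr gauche, CHO–Ph gauche; 1.3 + 1.0 + 0.5 + 0.8 + 1.0 + 1.2 = 5.8 kcal/mol.
The maximum (9.2 kcal/mol) occurs with iPr at 0°.

0°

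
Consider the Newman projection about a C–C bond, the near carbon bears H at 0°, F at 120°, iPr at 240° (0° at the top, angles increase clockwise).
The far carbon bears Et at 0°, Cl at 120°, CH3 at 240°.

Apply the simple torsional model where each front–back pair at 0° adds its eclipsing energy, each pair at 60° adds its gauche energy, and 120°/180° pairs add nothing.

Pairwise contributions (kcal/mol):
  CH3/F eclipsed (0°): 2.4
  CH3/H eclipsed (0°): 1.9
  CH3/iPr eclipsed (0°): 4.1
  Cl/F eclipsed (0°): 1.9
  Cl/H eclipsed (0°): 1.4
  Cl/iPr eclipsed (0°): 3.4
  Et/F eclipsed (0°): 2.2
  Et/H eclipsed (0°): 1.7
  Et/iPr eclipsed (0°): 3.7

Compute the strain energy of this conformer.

This conformer is eclipsed. H at 0° is eclipsed with Et at 0° (1.7); F at 120° is eclipsed with Cl at 120° (1.9); iPr at 240° is eclipsed with CH3 at 240° (4.1). Total 7.7 kcal/mol.

7.7 kcal/mol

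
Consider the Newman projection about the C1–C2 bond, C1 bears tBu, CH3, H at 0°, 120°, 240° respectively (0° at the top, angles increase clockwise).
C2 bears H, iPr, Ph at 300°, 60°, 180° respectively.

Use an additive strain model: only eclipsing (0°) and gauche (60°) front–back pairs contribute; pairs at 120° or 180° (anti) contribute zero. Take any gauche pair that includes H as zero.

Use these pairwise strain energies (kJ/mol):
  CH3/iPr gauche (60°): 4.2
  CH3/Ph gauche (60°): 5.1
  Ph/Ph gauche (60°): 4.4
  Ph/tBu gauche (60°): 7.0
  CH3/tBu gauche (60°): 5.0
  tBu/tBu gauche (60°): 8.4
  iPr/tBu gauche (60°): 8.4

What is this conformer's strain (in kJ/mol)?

17.7 kJ/mol

This conformer (staggered): tBu–iPr gauche, CH3–iPr gauche, CH3–Ph gauche; 8.4 + 4.2 + 5.1 = 17.7 kJ/mol.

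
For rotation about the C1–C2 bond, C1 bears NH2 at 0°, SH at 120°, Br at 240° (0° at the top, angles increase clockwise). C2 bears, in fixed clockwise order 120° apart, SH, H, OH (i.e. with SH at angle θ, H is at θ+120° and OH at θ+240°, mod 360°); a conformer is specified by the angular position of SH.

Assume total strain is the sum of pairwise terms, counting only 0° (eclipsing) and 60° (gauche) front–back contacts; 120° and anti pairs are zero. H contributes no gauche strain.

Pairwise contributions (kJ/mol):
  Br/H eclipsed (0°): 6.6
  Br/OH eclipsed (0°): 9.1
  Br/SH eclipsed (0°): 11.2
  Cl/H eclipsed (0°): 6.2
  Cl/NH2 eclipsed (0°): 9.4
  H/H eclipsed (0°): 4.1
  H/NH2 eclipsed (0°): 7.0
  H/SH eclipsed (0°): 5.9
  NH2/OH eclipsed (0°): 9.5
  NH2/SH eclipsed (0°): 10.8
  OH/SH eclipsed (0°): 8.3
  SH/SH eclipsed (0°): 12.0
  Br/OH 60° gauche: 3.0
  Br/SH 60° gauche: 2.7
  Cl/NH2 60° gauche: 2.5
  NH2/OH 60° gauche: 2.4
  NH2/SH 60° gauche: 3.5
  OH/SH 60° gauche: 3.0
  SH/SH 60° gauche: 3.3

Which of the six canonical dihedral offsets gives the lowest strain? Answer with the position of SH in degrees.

180°

SH at 0° (eclipsed): NH2(0°)/SH(0°) eclipsed 10.8; SH(120°)/H(120°) eclipsed 5.9; Br(240°)/OH(240°) eclipsed 9.1 → 25.8 kJ/mol.
SH at 60° (staggered): NH2(0°)/SH(60°) gauche 3.5; NH2(0°)/OH(300°) gauche 2.4; SH(120°)/SH(60°) gauche 3.3; Br(240°)/OH(300°) gauche 3.0 → 12.2 kJ/mol.
SH at 120° (eclipsed): NH2(0°)/OH(0°) eclipsed 9.5; SH(120°)/SH(120°) eclipsed 12.0; Br(240°)/H(240°) eclipsed 6.6 → 28.1 kJ/mol.
SH at 180° (staggered): NH2(0°)/OH(60°) gauche 2.4; SH(120°)/SH(180°) gauche 3.3; SH(120°)/OH(60°) gauche 3.0; Br(240°)/SH(180°) gauche 2.7 → 11.4 kJ/mol.
SH at 240° (eclipsed): NH2(0°)/H(0°) eclipsed 7.0; SH(120°)/OH(120°) eclipsed 8.3; Br(240°)/SH(240°) eclipsed 11.2 → 26.5 kJ/mol.
SH at 300° (staggered): NH2(0°)/SH(300°) gauche 3.5; SH(120°)/OH(180°) gauche 3.0; Br(240°)/SH(300°) gauche 2.7; Br(240°)/OH(180°) gauche 3.0 → 12.2 kJ/mol.
The minimum (11.4 kJ/mol) occurs with SH at 180°.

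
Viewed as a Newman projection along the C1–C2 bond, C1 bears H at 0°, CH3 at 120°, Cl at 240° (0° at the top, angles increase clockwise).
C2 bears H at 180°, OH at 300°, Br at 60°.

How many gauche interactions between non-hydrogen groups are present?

Non-H gauche pairs: CH3(120°)/Br(60°); Cl(240°)/OH(300°) — 2 interactions.

2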